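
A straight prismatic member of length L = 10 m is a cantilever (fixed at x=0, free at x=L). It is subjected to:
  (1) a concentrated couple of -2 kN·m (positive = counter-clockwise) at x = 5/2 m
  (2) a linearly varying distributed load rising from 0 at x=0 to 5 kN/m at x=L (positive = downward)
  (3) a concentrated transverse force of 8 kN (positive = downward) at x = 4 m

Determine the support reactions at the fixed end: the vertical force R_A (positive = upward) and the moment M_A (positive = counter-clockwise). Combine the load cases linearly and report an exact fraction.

Load 1 — applied couple M₀=-2 kN·m at a=5/2 m (b=L-a=15/2):
  R_A = 0 kN
  M_A = -M₀ = -(-2) = 2 kN·m
Load 2 — triangular load w₀=5 kN/m (0→w₀ over full span):
  R_A = w₀L/2 = 5·10/2 = 25 kN
  M_A = w₀L²/3 = 5·10²/3 = 500/3 kN·m
Load 3 — point force P=8 kN at a=4 m (b=L-a=6):
  R_A = P = 8 kN
  M_A = Pa = 8·4 = 32 kN·m
Superposition: R_A = 33 kN, M_A = 602/3 kN·m

R_A = 33 kN, M_A = 602/3 kN·m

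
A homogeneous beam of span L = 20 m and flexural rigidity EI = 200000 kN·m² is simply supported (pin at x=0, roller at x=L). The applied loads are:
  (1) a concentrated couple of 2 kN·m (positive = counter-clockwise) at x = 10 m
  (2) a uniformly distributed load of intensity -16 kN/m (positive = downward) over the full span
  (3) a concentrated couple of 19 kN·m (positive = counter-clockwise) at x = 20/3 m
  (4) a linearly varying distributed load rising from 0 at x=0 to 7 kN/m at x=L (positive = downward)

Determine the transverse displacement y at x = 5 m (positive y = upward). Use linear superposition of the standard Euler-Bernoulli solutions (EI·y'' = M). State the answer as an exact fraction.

y(5) = 217747/2304000 m

Load 1 — applied couple M₀=2 kN·m at a=10 m (b=L-a=10):
  y_1 = (M₀x³/(6L)+C₁x)/EI  [x≤a] with C₁=M₀(3b²-L²)/(6L)=-5/3 = (2·5³/(6·20)+(-5/3)·5)/200000 = -1/32000 m
Load 2 — uniform load w=-16 kN/m over full span:
  y_2 = -wx(L³-2Lx²+x³)/(24EI) = -(-16)·5·(20³-2·20·5²+5³)/(24·200000) = 19/160 m
Load 3 — applied couple M₀=19 kN·m at a=20/3 m (b=L-a=40/3):
  y_3 = (M₀x³/(6L)+C₁x)/EI  [x≤a] with C₁=M₀(3b²-L²)/(6L)=190/9 = (19·5³/(6·20)+(190/9)·5)/200000 = 361/576000 m
Load 4 — triangular load w₀=7 kN/m (0→w₀ over full span):
  y_4 = -w₀x(7L⁴-10L²x²+3x⁴)/(360LEI) = -7·5·(7·20⁴-10·20²·5²+3·5⁴)/(360·20·200000) = -763/30720 m
Superposition: y = Σ y_i = 217747/2304000 m ≈ 0.094508 m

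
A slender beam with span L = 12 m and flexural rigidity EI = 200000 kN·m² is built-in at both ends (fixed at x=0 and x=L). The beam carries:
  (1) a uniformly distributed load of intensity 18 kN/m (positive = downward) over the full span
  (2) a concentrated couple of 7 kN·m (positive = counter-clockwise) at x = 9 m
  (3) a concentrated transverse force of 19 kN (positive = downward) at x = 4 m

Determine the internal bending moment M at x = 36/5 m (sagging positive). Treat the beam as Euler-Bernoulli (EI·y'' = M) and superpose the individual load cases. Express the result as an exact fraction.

M(36/5) = 375599/3600 kN·m

Load 1 — uniform load w=18 kN/m over full span:
  M_1 = wLx/2 - wL²/12 - wx²/2 = 18·12·(36/5)/2 - 18·12²/12 - 18·(36/5)²/2 = 2376/25 kN·m
Load 2 — applied couple M₀=7 kN·m at a=9 m (b=L-a=3):
  M_2 = R_Ax - M_A  [x≤a] with R_A=21/32, M_A=35/16 = (21/32)·(36/5) - (35/16) = 203/80 kN·m
Load 3 — point force P=19 kN at a=4 m (b=L-a=8):
  M_3 = Pa²(a+3b)(L-x)/L³ - Pa²b/L²  [x>a] = 19·4²·(4+3·8)·(12-(36/5))/12³ - 19·4²·8/12² = 304/45 kN·m
Superposition: M = Σ M_i = 375599/3600 kN·m ≈ 104.333056 kN·m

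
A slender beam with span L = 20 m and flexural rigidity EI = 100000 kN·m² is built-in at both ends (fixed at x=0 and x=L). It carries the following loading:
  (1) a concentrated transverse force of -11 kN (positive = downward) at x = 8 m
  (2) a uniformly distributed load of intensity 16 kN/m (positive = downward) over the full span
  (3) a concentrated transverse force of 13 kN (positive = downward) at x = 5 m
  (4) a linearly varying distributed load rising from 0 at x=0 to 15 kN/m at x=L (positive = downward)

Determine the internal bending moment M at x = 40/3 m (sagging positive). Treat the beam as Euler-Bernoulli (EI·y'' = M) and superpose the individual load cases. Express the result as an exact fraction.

M(40/3) = 3003937/10800 kN·m

Load 1 — point force P=-11 kN at a=8 m (b=L-a=12):
  M_1 = Pa²(a+3b)(L-x)/L³ - Pa²b/L²  [x>a] = (-11)·8²·(8+3·12)·(20-(40/3))/20³ - (-11)·8²·12/20² = -352/75 kN·m
Load 2 — uniform load w=16 kN/m over full span:
  M_2 = wLx/2 - wL²/12 - wx²/2 = 16·20·(40/3)/2 - 16·20²/12 - 16·(40/3)²/2 = 1600/9 kN·m
Load 3 — point force P=13 kN at a=5 m (b=L-a=15):
  M_3 = Pa²(a+3b)(L-x)/L³ - Pa²b/L²  [x>a] = 13·5²·(5+3·15)·(20-(40/3))/20³ - 13·5²·15/20² = 65/48 kN·m
Load 4 — triangular load w₀=15 kN/m (0→w₀ over full span):
  M_4 = 3w₀Lx/20 - w₀L²/30 - w₀x³/(6L) = 3·15·20·(40/3)/20 - 15·20²/30 - 15·(40/3)³/(6·20) = 2800/27 kN·m
Superposition: M = Σ M_i = 3003937/10800 kN·m ≈ 278.142315 kN·m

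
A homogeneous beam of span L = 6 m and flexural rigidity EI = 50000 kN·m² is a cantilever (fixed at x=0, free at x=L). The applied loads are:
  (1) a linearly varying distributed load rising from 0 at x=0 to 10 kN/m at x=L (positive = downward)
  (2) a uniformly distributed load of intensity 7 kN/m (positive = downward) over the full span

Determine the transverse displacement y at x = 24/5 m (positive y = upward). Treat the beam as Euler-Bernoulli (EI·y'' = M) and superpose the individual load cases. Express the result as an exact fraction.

y(24/5) = -331452/9765625 m

Load 1 — triangular load w₀=10 kN/m (0→w₀ over full span):
  y_1 = (w₀Lx³/12-w₀L²x²/6-w₀x⁵/(120L))/EI = (10·6·(24/5)³/12-10·6²·(24/5)²/6-10·(24/5)⁵/(120·6))/50000 = -168912/9765625 m
Load 2 — uniform load w=7 kN/m over full span:
  y_2 = -wx²(x²-4Lx+6L²)/(24EI) = -7·(24/5)²·((24/5)²-4·6·(24/5)+6·6²)/(24·50000) = -32508/1953125 m
Superposition: y = Σ y_i = -331452/9765625 m ≈ -0.033941 m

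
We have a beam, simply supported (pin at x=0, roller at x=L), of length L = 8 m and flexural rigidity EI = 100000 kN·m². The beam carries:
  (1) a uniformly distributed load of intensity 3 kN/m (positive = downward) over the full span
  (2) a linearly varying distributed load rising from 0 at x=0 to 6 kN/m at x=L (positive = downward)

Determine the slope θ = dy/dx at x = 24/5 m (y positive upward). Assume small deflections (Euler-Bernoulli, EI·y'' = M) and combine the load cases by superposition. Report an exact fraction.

θ(24/5) = 2038/5859375 rad

Load 1 — uniform load w=3 kN/m over full span:
  θ_1 = -w(L³-6Lx²+4x³)/(24EI) = -3·(8³-6·8·(24/5)²+4·(24/5)³)/(24·100000) = 74/390625 rad
Load 2 — triangular load w₀=6 kN/m (0→w₀ over full span):
  θ_2 = -w₀(7L⁴-30L²x²+15x⁴)/(360LEI) = -6·(7·8⁴-30·8²·(24/5)²+15·(24/5)⁴)/(360·8·100000) = 928/5859375 rad
Superposition: θ = Σ θ_i = 2038/5859375 rad ≈ 0.000348 rad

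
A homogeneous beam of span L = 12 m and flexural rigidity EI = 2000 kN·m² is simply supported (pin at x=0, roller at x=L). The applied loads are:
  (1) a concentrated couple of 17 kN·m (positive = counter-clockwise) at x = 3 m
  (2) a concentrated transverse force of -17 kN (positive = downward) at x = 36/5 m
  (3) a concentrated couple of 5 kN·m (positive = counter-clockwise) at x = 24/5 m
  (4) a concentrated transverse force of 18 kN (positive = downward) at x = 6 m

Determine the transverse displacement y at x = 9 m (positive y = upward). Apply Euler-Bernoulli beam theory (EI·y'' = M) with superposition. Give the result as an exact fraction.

y(9) = 68841/2000000 m

Load 1 — applied couple M₀=17 kN·m at a=3 m (b=L-a=9):
  y_1 = (M₀x³/(6L)-M₀(x-a)²/2+C₁x)/EI  [x>a] with C₁=M₀(3b²-L²)/(6L)=187/8 = (17·9³/(6·12)-17·(9-3)²/2+(187/8)·9)/2000 = 153/4000 m
Load 2 — point force P=-17 kN at a=36/5 m (b=L-a=24/5):
  y_2 = -Pa(L-x)(2Lx-a²-x²)/(6LEI)  [x>a] = -(-17)·(36/5)·(12-9)·(2·12·9-(36/5)²-9²)/(6·12·2000) = 106029/500000 m
Load 3 — applied couple M₀=5 kN·m at a=24/5 m (b=L-a=36/5):
  y_3 = (M₀x³/(6L)-M₀(x-a)²/2+C₁x)/EI  [x>a] with C₁=M₀(3b²-L²)/(6L)=4/5 = (5·9³/(6·12)-5·(9-(24/5))²/2+(4/5)·9)/2000 = 549/80000 m
Load 4 — point force P=18 kN at a=6 m (b=L-a=6):
  y_4 = -Pa(L-x)(2Lx-a²-x²)/(6LEI)  [x>a] = -18·6·(12-9)·(2·12·9-6²-9²)/(6·12·2000) = -891/4000 m
Superposition: y = Σ y_i = 68841/2000000 m ≈ 0.034420 m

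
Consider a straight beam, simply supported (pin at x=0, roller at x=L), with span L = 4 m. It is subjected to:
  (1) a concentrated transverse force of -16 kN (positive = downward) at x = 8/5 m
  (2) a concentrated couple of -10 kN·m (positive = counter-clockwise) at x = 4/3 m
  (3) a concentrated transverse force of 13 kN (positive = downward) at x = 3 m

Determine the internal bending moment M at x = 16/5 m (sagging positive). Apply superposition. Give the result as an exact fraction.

Load 1 — point force P=-16 kN at a=8/5 m (b=L-a=12/5):
  M_1 = Pa(L-x)/L  [x>a] = (-16)·(8/5)·(4-(16/5))/4 = -128/25 kN·m
Load 2 — applied couple M₀=-10 kN·m at a=4/3 m (b=L-a=8/3):
  M_2 = M₀x/L - M₀  [x>a] = (-10)·(16/5)/4 - (-10) = 2 kN·m
Load 3 — point force P=13 kN at a=3 m (b=L-a=1):
  M_3 = Pa(L-x)/L  [x>a] = 13·3·(4-(16/5))/4 = 39/5 kN·m
Superposition: M = Σ M_i = 117/25 kN·m ≈ 4.680000 kN·m

M(16/5) = 117/25 kN·m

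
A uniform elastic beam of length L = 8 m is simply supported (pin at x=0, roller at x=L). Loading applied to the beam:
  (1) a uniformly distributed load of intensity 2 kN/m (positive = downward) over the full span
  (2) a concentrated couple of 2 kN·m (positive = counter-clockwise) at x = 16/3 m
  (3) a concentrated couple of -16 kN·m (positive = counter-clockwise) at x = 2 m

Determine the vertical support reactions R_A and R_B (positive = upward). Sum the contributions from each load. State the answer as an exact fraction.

R_A = 25/4 kN, R_B = 39/4 kN

Load 1 — uniform load w=2 kN/m over full span:
  R_A = wL/2 = 2·8/2 = 8 kN
  R_B = wL/2 = 2·8/2 = 8 kN
Load 2 — applied couple M₀=2 kN·m at a=16/3 m (b=L-a=8/3):
  R_A = M₀/L = 2/8 = 1/4 kN
  R_B = -M₀/L = -2/8 = -1/4 kN
Load 3 — applied couple M₀=-16 kN·m at a=2 m (b=L-a=6):
  R_A = M₀/L = (-16)/8 = -2 kN
  R_B = -M₀/L = -(-16)/8 = 2 kN
Superposition: R_A = 25/4 kN, R_B = 39/4 kN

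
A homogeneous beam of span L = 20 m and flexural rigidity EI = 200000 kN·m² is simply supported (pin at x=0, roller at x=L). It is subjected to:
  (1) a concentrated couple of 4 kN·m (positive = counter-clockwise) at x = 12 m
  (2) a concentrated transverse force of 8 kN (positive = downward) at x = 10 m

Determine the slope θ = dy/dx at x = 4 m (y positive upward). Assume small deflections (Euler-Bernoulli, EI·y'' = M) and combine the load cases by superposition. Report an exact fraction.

θ(4) = -13/15000 rad

Load 1 — applied couple M₀=4 kN·m at a=12 m (b=L-a=8):
  θ_1 = (M₀x²/(2L)+C₁)/EI  [x≤a] with C₁=M₀(3b²-L²)/(6L)=-104/15 = (4·4²/(2·20)+(-104/15))/200000 = -1/37500 rad
Load 2 — point force P=8 kN at a=10 m (b=L-a=10):
  θ_2 = -Pb(L²-b²-3x²)/(6LEI)  [x≤a] = -8·10·(20²-10²-3·4²)/(6·20·200000) = -21/25000 rad
Superposition: θ = Σ θ_i = -13/15000 rad ≈ -0.000867 rad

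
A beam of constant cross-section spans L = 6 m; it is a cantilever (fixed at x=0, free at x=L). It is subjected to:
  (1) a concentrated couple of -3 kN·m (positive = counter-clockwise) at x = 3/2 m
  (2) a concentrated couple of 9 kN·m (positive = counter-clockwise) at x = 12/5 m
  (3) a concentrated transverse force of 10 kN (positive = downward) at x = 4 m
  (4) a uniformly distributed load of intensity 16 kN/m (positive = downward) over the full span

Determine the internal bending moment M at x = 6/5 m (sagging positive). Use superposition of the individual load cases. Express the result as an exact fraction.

M(6/5) = -5158/25 kN·m

Load 1 — applied couple M₀=-3 kN·m at a=3/2 m (b=L-a=9/2):
  M_1 = M₀  [x≤a] = (-3) = -3 kN·m
Load 2 — applied couple M₀=9 kN·m at a=12/5 m (b=L-a=18/5):
  M_2 = M₀  [x≤a] = 9 = 9 kN·m
Load 3 — point force P=10 kN at a=4 m (b=L-a=2):
  M_3 = -P(a-x)  [x≤a] = -10·(4-(6/5)) = -28 kN·m
Load 4 — uniform load w=16 kN/m over full span:
  M_4 = -w(L-x)²/2 = -16·(6-(6/5))²/2 = -4608/25 kN·m
Superposition: M = Σ M_i = -5158/25 kN·m ≈ -206.320000 kN·m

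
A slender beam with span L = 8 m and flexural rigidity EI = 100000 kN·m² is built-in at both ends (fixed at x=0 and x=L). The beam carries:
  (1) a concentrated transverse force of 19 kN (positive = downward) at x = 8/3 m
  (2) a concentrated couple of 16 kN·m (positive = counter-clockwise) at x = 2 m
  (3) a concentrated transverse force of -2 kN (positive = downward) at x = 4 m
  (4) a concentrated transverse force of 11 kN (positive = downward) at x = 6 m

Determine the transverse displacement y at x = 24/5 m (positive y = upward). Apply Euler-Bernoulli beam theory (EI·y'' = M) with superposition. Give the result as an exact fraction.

y(24/5) = -72127/253125000 m

Load 1 — point force P=19 kN at a=8/3 m (b=L-a=16/3):
  y_1 = -Pa²(L-x)²(3bL-(3b+a)(L-x))/(6L³EI)  [x>a] = -19·(8/3)²·(8-(24/5))²·(3·(16/3)·8-(3·(16/3)+(8/3))·(8-(24/5)))/(6·8³·100000) = -9728/31640625 m
Load 2 — applied couple M₀=16 kN·m at a=2 m (b=L-a=6):
  y_2 = (R_Ax³/6 - M_Ax²/2 - M₀(x-a)²/2)/EI  [x>a] with R_A=9/4, M_A=-3 = ((9/4)·(24/5)³/6 - (-3)·(24/5)²/2 - 16·((24/5)-2)²/2)/100000 = 52/390625 m
Load 3 — point force P=-2 kN at a=4 m (b=L-a=4):
  y_3 = -Pa²(L-x)²(3bL-(3b+a)(L-x))/(6L³EI)  [x>a] = -(-2)·4²·(8-(24/5))²·(3·4·8-(3·4+4)·(8-(24/5)))/(6·8³·100000) = 56/1171875 m
Load 4 — point force P=11 kN at a=6 m (b=L-a=2):
  y_4 = -Pb²x²(3aL-(3a+b)x)/(6L³EI)  [x≤a] = -11·2²·(24/5)²·(3·6·8-(3·6+2)·(24/5))/(6·8³·100000) = -99/625000 m
Superposition: y = Σ y_i = -72127/253125000 m ≈ -0.000285 m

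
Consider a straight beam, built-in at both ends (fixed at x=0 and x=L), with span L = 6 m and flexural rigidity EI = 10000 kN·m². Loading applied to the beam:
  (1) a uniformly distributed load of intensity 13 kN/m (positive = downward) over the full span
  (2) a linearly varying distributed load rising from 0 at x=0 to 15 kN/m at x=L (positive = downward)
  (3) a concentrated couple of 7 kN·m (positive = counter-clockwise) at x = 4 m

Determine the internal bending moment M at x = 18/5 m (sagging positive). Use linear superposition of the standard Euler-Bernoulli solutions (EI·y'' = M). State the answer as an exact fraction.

M(18/5) = 2369/75 kN·m

Load 1 — uniform load w=13 kN/m over full span:
  M_1 = wLx/2 - wL²/12 - wx²/2 = 13·6·(18/5)/2 - 13·6²/12 - 13·(18/5)²/2 = 429/25 kN·m
Load 2 — triangular load w₀=15 kN/m (0→w₀ over full span):
  M_2 = 3w₀Lx/20 - w₀L²/30 - w₀x³/(6L) = 3·15·6·(18/5)/20 - 15·6²/30 - 15·(18/5)³/(6·6) = 279/25 kN·m
Load 3 — applied couple M₀=7 kN·m at a=4 m (b=L-a=2):
  M_3 = R_Ax - M_A  [x≤a] with R_A=14/9, M_A=7/3 = (14/9)·(18/5) - (7/3) = 49/15 kN·m
Superposition: M = Σ M_i = 2369/75 kN·m ≈ 31.586667 kN·m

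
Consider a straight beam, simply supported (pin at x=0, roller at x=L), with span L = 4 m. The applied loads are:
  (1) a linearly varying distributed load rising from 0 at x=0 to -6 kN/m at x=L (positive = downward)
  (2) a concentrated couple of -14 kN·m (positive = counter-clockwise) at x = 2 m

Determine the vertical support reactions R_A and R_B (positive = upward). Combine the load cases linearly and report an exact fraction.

R_A = -15/2 kN, R_B = -9/2 kN

Load 1 — triangular load w₀=-6 kN/m (0→w₀ over full span):
  R_A = w₀L/6 = (-6)·4/6 = -4 kN
  R_B = w₀L/3 = (-6)·4/3 = -8 kN
Load 2 — applied couple M₀=-14 kN·m at a=2 m (b=L-a=2):
  R_A = M₀/L = (-14)/4 = -7/2 kN
  R_B = -M₀/L = -(-14)/4 = 7/2 kN
Superposition: R_A = -15/2 kN, R_B = -9/2 kN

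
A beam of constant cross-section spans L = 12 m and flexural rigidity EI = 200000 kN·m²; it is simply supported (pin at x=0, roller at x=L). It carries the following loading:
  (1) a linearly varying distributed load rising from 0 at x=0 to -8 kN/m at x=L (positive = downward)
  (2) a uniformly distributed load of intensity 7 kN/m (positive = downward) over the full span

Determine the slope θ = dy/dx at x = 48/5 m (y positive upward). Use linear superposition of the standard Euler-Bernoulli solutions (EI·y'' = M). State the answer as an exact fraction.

Load 1 — triangular load w₀=-8 kN/m (0→w₀ over full span):
  θ_1 = -w₀(7L⁴-30L²x²+15x⁴)/(360LEI) = -(-8)·(7·12⁴-30·12²·(48/5)²+15·(48/5)⁴)/(360·12·200000) = -2271/1953125 rad
Load 2 — uniform load w=7 kN/m over full span:
  θ_2 = -w(L³-6Lx²+4x³)/(24EI) = -7·(12³-6·12·(48/5)²+4·(48/5)³)/(24·200000) = 6237/3125000 rad
Superposition: θ = Σ θ_i = 13017/15625000 rad ≈ 0.000833 rad

θ(48/5) = 13017/15625000 rad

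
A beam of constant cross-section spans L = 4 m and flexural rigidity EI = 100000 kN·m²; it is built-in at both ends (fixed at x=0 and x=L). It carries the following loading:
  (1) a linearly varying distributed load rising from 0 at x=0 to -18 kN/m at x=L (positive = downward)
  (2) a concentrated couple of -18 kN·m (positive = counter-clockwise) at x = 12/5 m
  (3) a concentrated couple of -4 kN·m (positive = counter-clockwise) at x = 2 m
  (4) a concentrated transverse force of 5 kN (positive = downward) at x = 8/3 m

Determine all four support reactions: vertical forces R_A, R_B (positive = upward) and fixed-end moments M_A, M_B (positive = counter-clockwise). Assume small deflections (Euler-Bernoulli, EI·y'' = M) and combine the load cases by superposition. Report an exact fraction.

Load 1 — triangular load w₀=-18 kN/m (0→w₀ over full span):
  R_A = 3w₀L/20 = 3·(-18)·4/20 = -54/5 kN
  M_A = w₀L²/30 = (-18)·4²/30 = -48/5 kN·m
  R_B = 7w₀L/20 = 7·(-18)·4/20 = -126/5 kN
  M_B = -w₀L²/20 = -(-18)·4²/20 = 72/5 kN·m
Load 2 — applied couple M₀=-18 kN·m at a=12/5 m (b=L-a=8/5):
  R_A = 6M₀ab/L³ = 6·(-18)·(12/5)·(8/5)/4³ = -162/25 kN
  M_A = M₀b(2a-b)/L² = (-18)·(8/5)·(2·(12/5)-(8/5))/4² = -144/25 kN·m
  R_B = -6M₀ab/L³ = -6·(-18)·(12/5)·(8/5)/4³ = 162/25 kN
  M_B = M₀a(2b-a)/L² = (-18)·(12/5)·(2·(8/5)-(12/5))/4² = -54/25 kN·m
Load 3 — applied couple M₀=-4 kN·m at a=2 m (b=L-a=2):
  R_A = 6M₀ab/L³ = 6·(-4)·2·2/4³ = -3/2 kN
  M_A = M₀b(2a-b)/L² = (-4)·2·(2·2-2)/4² = -1 kN·m
  R_B = -6M₀ab/L³ = -6·(-4)·2·2/4³ = 3/2 kN
  M_B = M₀a(2b-a)/L² = (-4)·2·(2·2-2)/4² = -1 kN·m
Load 4 — point force P=5 kN at a=8/3 m (b=L-a=4/3):
  R_A = Pb²(3a+b)/L³ = 5·(4/3)²·(3·(8/3)+(4/3))/4³ = 35/27 kN
  M_A = Pab²/L² = 5·(8/3)·(4/3)²/4² = 40/27 kN·m
  R_B = Pa²(a+3b)/L³ = 5·(8/3)²·((8/3)+3·(4/3))/4³ = 100/27 kN
  M_B = -Pa²b/L² = -5·(8/3)²·(4/3)/4² = -80/27 kN·m
Superposition: R_A = -23603/1350 kN, M_A = -10043/675 kN·m, R_B = -18247/1350 kN, M_B = 5587/675 kN·m

R_A = -23603/1350 kN, M_A = -10043/675 kN·m, R_B = -18247/1350 kN, M_B = 5587/675 kN·m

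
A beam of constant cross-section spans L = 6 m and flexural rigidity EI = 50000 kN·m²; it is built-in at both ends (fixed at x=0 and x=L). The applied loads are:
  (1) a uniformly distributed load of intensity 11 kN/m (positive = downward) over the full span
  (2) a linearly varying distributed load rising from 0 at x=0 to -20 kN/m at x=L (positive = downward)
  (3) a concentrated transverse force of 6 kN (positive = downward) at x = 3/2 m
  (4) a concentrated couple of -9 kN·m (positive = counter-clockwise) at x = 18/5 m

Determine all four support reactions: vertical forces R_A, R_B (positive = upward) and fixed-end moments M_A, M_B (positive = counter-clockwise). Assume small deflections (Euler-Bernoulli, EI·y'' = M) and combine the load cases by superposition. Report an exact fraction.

R_A = 7161/400 kN, M_A = 4473/400 kN·m, R_B = -2361/400 kN, M_B = 93/400 kN·m

Load 1 — uniform load w=11 kN/m over full span:
  R_A = wL/2 = 11·6/2 = 33 kN
  M_A = wL²/12 = 11·6²/12 = 33 kN·m
  R_B = wL/2 = 11·6/2 = 33 kN
  M_B = -wL²/12 = -11·6²/12 = -33 kN·m
Load 2 — triangular load w₀=-20 kN/m (0→w₀ over full span):
  R_A = 3w₀L/20 = 3·(-20)·6/20 = -18 kN
  M_A = w₀L²/30 = (-20)·6²/30 = -24 kN·m
  R_B = 7w₀L/20 = 7·(-20)·6/20 = -42 kN
  M_B = -w₀L²/20 = -(-20)·6²/20 = 36 kN·m
Load 3 — point force P=6 kN at a=3/2 m (b=L-a=9/2):
  R_A = Pb²(3a+b)/L³ = 6·(9/2)²·(3·(3/2)+(9/2))/6³ = 81/16 kN
  M_A = Pab²/L² = 6·(3/2)·(9/2)²/6² = 81/16 kN·m
  R_B = Pa²(a+3b)/L³ = 6·(3/2)²·((3/2)+3·(9/2))/6³ = 15/16 kN
  M_B = -Pa²b/L² = -6·(3/2)²·(9/2)/6² = -27/16 kN·m
Load 4 — applied couple M₀=-9 kN·m at a=18/5 m (b=L-a=12/5):
  R_A = 6M₀ab/L³ = 6·(-9)·(18/5)·(12/5)/6³ = -54/25 kN
  M_A = M₀b(2a-b)/L² = (-9)·(12/5)·(2·(18/5)-(12/5))/6² = -72/25 kN·m
  R_B = -6M₀ab/L³ = -6·(-9)·(18/5)·(12/5)/6³ = 54/25 kN
  M_B = M₀a(2b-a)/L² = (-9)·(18/5)·(2·(12/5)-(18/5))/6² = -27/25 kN·m
Superposition: R_A = 7161/400 kN, M_A = 4473/400 kN·m, R_B = -2361/400 kN, M_B = 93/400 kN·m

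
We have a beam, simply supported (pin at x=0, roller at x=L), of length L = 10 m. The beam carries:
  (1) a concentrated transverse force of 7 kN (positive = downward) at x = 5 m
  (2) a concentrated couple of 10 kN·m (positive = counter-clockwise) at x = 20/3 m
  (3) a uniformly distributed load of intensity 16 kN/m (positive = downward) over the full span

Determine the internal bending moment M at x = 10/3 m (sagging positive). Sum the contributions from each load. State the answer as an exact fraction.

M(10/3) = 1735/9 kN·m

Load 1 — point force P=7 kN at a=5 m (b=L-a=5):
  M_1 = Pbx/L  [x≤a] = 7·5·(10/3)/10 = 35/3 kN·m
Load 2 — applied couple M₀=10 kN·m at a=20/3 m (b=L-a=10/3):
  M_2 = M₀x/L  [x≤a] = 10·(10/3)/10 = 10/3 kN·m
Load 3 — uniform load w=16 kN/m over full span:
  M_3 = wx(L-x)/2 = 16·(10/3)·(10-(10/3))/2 = 1600/9 kN·m
Superposition: M = Σ M_i = 1735/9 kN·m ≈ 192.777778 kN·m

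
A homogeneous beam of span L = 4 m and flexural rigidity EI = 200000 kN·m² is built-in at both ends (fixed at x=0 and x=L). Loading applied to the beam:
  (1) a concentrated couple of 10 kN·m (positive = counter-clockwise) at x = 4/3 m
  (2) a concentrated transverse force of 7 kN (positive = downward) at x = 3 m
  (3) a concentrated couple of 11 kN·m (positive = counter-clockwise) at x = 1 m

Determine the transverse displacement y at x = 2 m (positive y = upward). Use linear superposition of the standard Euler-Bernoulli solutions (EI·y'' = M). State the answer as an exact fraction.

y(2) = 137/7200000 m

Load 1 — applied couple M₀=10 kN·m at a=4/3 m (b=L-a=8/3):
  y_1 = (R_Ax³/6 - M_Ax²/2 - M₀(x-a)²/2)/EI  [x>a] with R_A=10/3, M_A=0 = ((10/3)·2³/6 - 0·2²/2 - 10·(2-(4/3))²/2)/200000 = 1/90000 m
Load 2 — point force P=7 kN at a=3 m (b=L-a=1):
  y_2 = -Pb²x²(3aL-(3a+b)x)/(6L³EI)  [x≤a] = -7·1²·2²·(3·3·4-(3·3+1)·2)/(6·4³·200000) = -7/1200000 m
Load 3 — applied couple M₀=11 kN·m at a=1 m (b=L-a=3):
  y_3 = (R_Ax³/6 - M_Ax²/2 - M₀(x-a)²/2)/EI  [x>a] with R_A=99/32, M_A=-33/16 = ((99/32)·2³/6 - (-33/16)·2²/2 - 11·(2-1)²/2)/200000 = 11/800000 m
Superposition: y = Σ y_i = 137/7200000 m ≈ 0.000019 m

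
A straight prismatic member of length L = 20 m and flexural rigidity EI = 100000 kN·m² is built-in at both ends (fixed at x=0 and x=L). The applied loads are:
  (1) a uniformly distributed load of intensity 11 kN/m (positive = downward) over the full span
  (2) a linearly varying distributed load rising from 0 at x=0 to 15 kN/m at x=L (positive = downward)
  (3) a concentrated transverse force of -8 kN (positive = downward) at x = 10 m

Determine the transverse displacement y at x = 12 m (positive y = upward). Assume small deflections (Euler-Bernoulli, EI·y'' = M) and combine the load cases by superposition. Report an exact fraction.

y(12) = -3244/46875 m

Load 1 — uniform load w=11 kN/m over full span:
  y_1 = -wx²(L-x)²/(24EI) = -11·12²·(20-12)²/(24·100000) = -132/3125 m
Load 2 — triangular load w₀=15 kN/m (0→w₀ over full span):
  y_2 = -w₀x²(L-x)²(x+2L)/(120LEI) = -15·12²·(20-12)²·(12+2·20)/(120·20·100000) = -468/15625 m
Load 3 — point force P=-8 kN at a=10 m (b=L-a=10):
  y_3 = -Pa²(L-x)²(3bL-(3b+a)(L-x))/(6L³EI)  [x>a] = -(-8)·10²·(20-12)²·(3·10·20-(3·10+10)·(20-12))/(6·20³·100000) = 28/9375 m
Superposition: y = Σ y_i = -3244/46875 m ≈ -0.069205 m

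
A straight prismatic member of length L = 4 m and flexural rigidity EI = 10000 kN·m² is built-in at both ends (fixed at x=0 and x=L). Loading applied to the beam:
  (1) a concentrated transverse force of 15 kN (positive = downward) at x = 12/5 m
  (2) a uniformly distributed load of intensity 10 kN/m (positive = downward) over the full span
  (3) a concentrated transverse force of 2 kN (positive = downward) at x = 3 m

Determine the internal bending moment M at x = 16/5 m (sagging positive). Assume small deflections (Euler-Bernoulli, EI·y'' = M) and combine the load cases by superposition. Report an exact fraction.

Load 1 — point force P=15 kN at a=12/5 m (b=L-a=8/5):
  M_1 = Pa²(a+3b)(L-x)/L³ - Pa²b/L²  [x>a] = 15·(12/5)²·((12/5)+3·(8/5))·(4-(16/5))/4³ - 15·(12/5)²·(8/5)/4² = -108/125 kN·m
Load 2 — uniform load w=10 kN/m over full span:
  M_2 = wLx/2 - wL²/12 - wx²/2 = 10·4·(16/5)/2 - 10·4²/12 - 10·(16/5)²/2 = -8/15 kN·m
Load 3 — point force P=2 kN at a=3 m (b=L-a=1):
  M_3 = Pa²(a+3b)(L-x)/L³ - Pa²b/L²  [x>a] = 2·3²·(3+3·1)·(4-(16/5))/4³ - 2·3²·1/4² = 9/40 kN·m
Superposition: M = Σ M_i = -3517/3000 kN·m ≈ -1.172333 kN·m

M(16/5) = -3517/3000 kN·m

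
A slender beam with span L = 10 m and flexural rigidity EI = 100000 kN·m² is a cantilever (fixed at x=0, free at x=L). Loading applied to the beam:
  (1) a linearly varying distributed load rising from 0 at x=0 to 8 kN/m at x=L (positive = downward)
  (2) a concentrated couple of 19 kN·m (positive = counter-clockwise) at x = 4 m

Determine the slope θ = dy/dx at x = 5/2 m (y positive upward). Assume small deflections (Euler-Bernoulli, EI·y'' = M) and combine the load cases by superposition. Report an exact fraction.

θ(5/2) = -3171/640000 rad

Load 1 — triangular load w₀=8 kN/m (0→w₀ over full span):
  θ_1 = (w₀Lx²/4-w₀L²x/3-w₀x⁴/(24L))/EI = (8·10·(5/2)²/4-8·10²·(5/2)/3-8·(5/2)⁴/(24·10))/100000 = -139/25600 rad
Load 2 — applied couple M₀=19 kN·m at a=4 m (b=L-a=6):
  θ_2 = M₀x/EI  [x≤a] = 19·(5/2)/100000 = 19/40000 rad
Superposition: θ = Σ θ_i = -3171/640000 rad ≈ -0.004955 rad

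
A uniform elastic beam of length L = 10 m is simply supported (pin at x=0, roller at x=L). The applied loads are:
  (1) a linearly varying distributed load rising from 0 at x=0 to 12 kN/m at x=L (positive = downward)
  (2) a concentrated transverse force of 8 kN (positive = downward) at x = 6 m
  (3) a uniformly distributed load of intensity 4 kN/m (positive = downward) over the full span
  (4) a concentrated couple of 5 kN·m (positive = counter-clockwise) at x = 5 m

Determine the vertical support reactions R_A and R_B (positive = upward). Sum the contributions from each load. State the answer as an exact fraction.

Load 1 — triangular load w₀=12 kN/m (0→w₀ over full span):
  R_A = w₀L/6 = 12·10/6 = 20 kN
  R_B = w₀L/3 = 12·10/3 = 40 kN
Load 2 — point force P=8 kN at a=6 m (b=L-a=4):
  R_A = Pb/L = 8·4/10 = 16/5 kN
  R_B = Pa/L = 8·6/10 = 24/5 kN
Load 3 — uniform load w=4 kN/m over full span:
  R_A = wL/2 = 4·10/2 = 20 kN
  R_B = wL/2 = 4·10/2 = 20 kN
Load 4 — applied couple M₀=5 kN·m at a=5 m (b=L-a=5):
  R_A = M₀/L = 5/10 = 1/2 kN
  R_B = -M₀/L = -5/10 = -1/2 kN
Superposition: R_A = 437/10 kN, R_B = 643/10 kN

R_A = 437/10 kN, R_B = 643/10 kN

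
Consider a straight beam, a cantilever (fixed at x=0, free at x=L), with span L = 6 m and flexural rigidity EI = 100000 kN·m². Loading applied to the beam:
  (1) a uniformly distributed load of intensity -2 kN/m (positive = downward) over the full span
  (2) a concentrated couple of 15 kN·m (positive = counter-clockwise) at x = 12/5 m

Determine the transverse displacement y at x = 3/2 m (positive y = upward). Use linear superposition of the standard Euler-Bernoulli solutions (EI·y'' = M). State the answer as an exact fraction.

Load 1 — uniform load w=-2 kN/m over full span:
  y_1 = -wx²(x²-4Lx+6L²)/(24EI) = -(-2)·(3/2)²·((3/2)²-4·6·(3/2)+6·6²)/(24·100000) = 2187/6400000 m
Load 2 — applied couple M₀=15 kN·m at a=12/5 m (b=L-a=18/5):
  y_2 = M₀x²/(2EI)  [x≤a] = 15·(3/2)²/(2·100000) = 27/160000 m
Superposition: y = Σ y_i = 3267/6400000 m ≈ 0.000510 m

y(3/2) = 3267/6400000 m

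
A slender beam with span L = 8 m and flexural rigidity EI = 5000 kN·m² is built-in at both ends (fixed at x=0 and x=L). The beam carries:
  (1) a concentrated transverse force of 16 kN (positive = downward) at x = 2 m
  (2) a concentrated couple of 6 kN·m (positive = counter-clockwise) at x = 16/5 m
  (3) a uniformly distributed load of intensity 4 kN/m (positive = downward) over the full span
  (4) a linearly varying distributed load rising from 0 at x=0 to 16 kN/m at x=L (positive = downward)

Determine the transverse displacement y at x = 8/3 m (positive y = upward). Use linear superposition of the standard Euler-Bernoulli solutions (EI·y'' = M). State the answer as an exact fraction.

y(8/3) = -268616/11390625 m

Load 1 — point force P=16 kN at a=2 m (b=L-a=6):
  y_1 = -Pa²(L-x)²(3bL-(3b+a)(L-x))/(6L³EI)  [x>a] = -16·2²·(8-(8/3))²·(3·6·8-(3·6+2)·(8-(8/3)))/(6·8³·5000) = -224/50625 m
Load 2 — applied couple M₀=6 kN·m at a=16/5 m (b=L-a=24/5):
  y_2 = (R_Ax³/6 - M_Ax²/2)/EI  [x≤a] with R_A=27/25, M_A=18/25 = ((27/25)·(8/3)³/6 - (18/25)·(8/3)²/2)/5000 = 8/46875 m
Load 3 — uniform load w=4 kN/m over full span:
  y_3 = -wx²(L-x)²/(24EI) = -4·(8/3)²·(8-(8/3))²/(24·5000) = -1024/151875 m
Load 4 — triangular load w₀=16 kN/m (0→w₀ over full span):
  y_4 = -w₀x²(L-x)²(x+2L)/(120LEI) = -16·(8/3)²·(8-(8/3))²·((8/3)+2·8)/(120·8·5000) = -28672/2278125 m
Superposition: y = Σ y_i = -268616/11390625 m ≈ -0.023582 m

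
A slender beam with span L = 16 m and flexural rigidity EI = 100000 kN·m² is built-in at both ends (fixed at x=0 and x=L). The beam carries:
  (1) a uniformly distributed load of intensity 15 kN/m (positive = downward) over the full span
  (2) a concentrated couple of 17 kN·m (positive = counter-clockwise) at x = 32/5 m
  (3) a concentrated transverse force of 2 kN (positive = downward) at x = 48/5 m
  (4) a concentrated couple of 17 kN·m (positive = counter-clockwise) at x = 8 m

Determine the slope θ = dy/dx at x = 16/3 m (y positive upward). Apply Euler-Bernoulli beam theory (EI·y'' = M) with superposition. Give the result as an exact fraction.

θ(16/3) = -79049/21093750 rad

Load 1 — uniform load w=15 kN/m over full span:
  θ_1 = -wx(L-x)(L-2x)/(12EI) = -15·(16/3)·(16-(16/3))·(16-2·(16/3))/(12·100000) = -64/16875 rad
Load 2 — applied couple M₀=17 kN·m at a=32/5 m (b=L-a=48/5):
  θ_2 = (R_Ax²/2 - M_Ax)/EI  [x≤a] with R_A=153/100, M_A=51/25 = ((153/100)·(16/3)²/2 - (51/25)·(16/3))/100000 = 17/156250 rad
Load 3 — point force P=2 kN at a=48/5 m (b=L-a=32/5):
  θ_3 = -Pb²x(2aL-(3a+b)x)/(2L³EI)  [x≤a] = -2·(32/5)²·(16/3)·(2·(48/5)·16-(3·(48/5)+(32/5))·(16/3))/(2·16³·100000) = -224/3515625 rad
Load 4 — applied couple M₀=17 kN·m at a=8 m (b=L-a=8):
  θ_4 = (R_Ax²/2 - M_Ax)/EI  [x≤a] with R_A=51/32, M_A=17/4 = ((51/32)·(16/3)²/2 - (17/4)·(16/3))/100000 = 0 rad
Superposition: θ = Σ θ_i = -79049/21093750 rad ≈ -0.003748 rad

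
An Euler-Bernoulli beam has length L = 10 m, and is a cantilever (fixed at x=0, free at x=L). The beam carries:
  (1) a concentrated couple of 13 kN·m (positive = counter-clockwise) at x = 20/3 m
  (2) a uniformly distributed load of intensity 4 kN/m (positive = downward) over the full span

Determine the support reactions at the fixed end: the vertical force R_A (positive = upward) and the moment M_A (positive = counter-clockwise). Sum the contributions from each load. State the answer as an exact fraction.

R_A = 40 kN, M_A = 187 kN·m

Load 1 — applied couple M₀=13 kN·m at a=20/3 m (b=L-a=10/3):
  R_A = 0 kN
  M_A = -M₀ = -13 kN·m
Load 2 — uniform load w=4 kN/m over full span:
  R_A = wL = 4·10 = 40 kN
  M_A = wL²/2 = 4·10²/2 = 200 kN·m
Superposition: R_A = 40 kN, M_A = 187 kN·m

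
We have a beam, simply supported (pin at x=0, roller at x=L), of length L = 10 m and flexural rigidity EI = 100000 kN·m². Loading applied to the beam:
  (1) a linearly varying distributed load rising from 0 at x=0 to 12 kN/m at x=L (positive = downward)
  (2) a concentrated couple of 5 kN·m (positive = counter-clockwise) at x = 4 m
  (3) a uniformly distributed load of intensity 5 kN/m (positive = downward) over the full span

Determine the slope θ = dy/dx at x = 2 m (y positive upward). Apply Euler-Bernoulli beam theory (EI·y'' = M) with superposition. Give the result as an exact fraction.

Load 1 — triangular load w₀=12 kN/m (0→w₀ over full span):
  θ_1 = -w₀(7L⁴-30L²x²+15x⁴)/(360LEI) = -12·(7·10⁴-30·10²·2²+15·2⁴)/(360·10·100000) = -91/46875 rad
Load 2 — applied couple M₀=5 kN·m at a=4 m (b=L-a=6):
  θ_2 = (M₀x²/(2L)+C₁)/EI  [x≤a] with C₁=M₀(3b²-L²)/(6L)=2/3 = (5·2²/(2·10)+(2/3))/100000 = 1/60000 rad
Load 3 — uniform load w=5 kN/m over full span:
  θ_3 = -w(L³-6Lx²+4x³)/(24EI) = -5·(10³-6·10·2²+4·2³)/(24·100000) = -33/20000 rad
Superposition: θ = Σ θ_i = -2681/750000 rad ≈ -0.003575 rad

θ(2) = -2681/750000 rad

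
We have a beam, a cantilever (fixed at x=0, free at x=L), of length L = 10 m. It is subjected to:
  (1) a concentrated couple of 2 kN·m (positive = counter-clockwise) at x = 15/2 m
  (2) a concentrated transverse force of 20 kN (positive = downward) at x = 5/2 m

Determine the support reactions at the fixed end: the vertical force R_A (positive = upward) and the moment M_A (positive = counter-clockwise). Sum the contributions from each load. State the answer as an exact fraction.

Load 1 — applied couple M₀=2 kN·m at a=15/2 m (b=L-a=5/2):
  R_A = 0 kN
  M_A = -M₀ = -2 kN·m
Load 2 — point force P=20 kN at a=5/2 m (b=L-a=15/2):
  R_A = P = 20 kN
  M_A = Pa = 20·(5/2) = 50 kN·m
Superposition: R_A = 20 kN, M_A = 48 kN·m

R_A = 20 kN, M_A = 48 kN·m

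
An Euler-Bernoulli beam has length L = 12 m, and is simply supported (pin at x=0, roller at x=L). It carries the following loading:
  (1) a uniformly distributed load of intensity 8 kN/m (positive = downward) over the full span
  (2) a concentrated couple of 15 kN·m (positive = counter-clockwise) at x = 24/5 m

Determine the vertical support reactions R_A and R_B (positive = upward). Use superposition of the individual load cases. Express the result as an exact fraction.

R_A = 197/4 kN, R_B = 187/4 kN

Load 1 — uniform load w=8 kN/m over full span:
  R_A = wL/2 = 8·12/2 = 48 kN
  R_B = wL/2 = 8·12/2 = 48 kN
Load 2 — applied couple M₀=15 kN·m at a=24/5 m (b=L-a=36/5):
  R_A = M₀/L = 15/12 = 5/4 kN
  R_B = -M₀/L = -15/12 = -5/4 kN
Superposition: R_A = 197/4 kN, R_B = 187/4 kN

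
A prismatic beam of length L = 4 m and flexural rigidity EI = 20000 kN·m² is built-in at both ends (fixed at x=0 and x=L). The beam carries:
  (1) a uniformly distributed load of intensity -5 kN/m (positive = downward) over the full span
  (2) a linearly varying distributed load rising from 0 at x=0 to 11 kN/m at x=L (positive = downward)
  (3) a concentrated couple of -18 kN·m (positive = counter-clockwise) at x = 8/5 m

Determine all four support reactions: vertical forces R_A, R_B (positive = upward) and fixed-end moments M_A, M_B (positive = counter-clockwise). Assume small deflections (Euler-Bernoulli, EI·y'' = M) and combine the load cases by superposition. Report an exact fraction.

Load 1 — uniform load w=-5 kN/m over full span:
  R_A = wL/2 = (-5)·4/2 = -10 kN
  M_A = wL²/12 = (-5)·4²/12 = -20/3 kN·m
  R_B = wL/2 = (-5)·4/2 = -10 kN
  M_B = -wL²/12 = -(-5)·4²/12 = 20/3 kN·m
Load 2 — triangular load w₀=11 kN/m (0→w₀ over full span):
  R_A = 3w₀L/20 = 3·11·4/20 = 33/5 kN
  M_A = w₀L²/30 = 11·4²/30 = 88/15 kN·m
  R_B = 7w₀L/20 = 7·11·4/20 = 77/5 kN
  M_B = -w₀L²/20 = -11·4²/20 = -44/5 kN·m
Load 3 — applied couple M₀=-18 kN·m at a=8/5 m (b=L-a=12/5):
  R_A = 6M₀ab/L³ = 6·(-18)·(8/5)·(12/5)/4³ = -162/25 kN
  M_A = M₀b(2a-b)/L² = (-18)·(12/5)·(2·(8/5)-(12/5))/4² = -54/25 kN·m
  R_B = -6M₀ab/L³ = -6·(-18)·(8/5)·(12/5)/4³ = 162/25 kN
  M_B = M₀a(2b-a)/L² = (-18)·(8/5)·(2·(12/5)-(8/5))/4² = -144/25 kN·m
Superposition: R_A = -247/25 kN, M_A = -74/25 kN·m, R_B = 297/25 kN, M_B = -592/75 kN·m

R_A = -247/25 kN, M_A = -74/25 kN·m, R_B = 297/25 kN, M_B = -592/75 kN·m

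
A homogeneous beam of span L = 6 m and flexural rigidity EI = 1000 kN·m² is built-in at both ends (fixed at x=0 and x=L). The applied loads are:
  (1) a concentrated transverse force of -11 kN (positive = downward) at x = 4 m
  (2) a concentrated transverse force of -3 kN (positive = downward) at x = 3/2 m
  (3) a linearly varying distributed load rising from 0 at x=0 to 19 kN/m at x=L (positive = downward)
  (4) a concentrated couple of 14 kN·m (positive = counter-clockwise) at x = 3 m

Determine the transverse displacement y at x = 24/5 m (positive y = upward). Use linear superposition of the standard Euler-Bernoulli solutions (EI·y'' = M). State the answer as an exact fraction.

Load 1 — point force P=-11 kN at a=4 m (b=L-a=2):
  y_1 = -Pa²(L-x)²(3bL-(3b+a)(L-x))/(6L³EI)  [x>a] = -(-11)·4²·(6-(24/5))²·(3·2·6-(3·2+4)·(6-(24/5)))/(6·6³·1000) = 44/9375 m
Load 2 — point force P=-3 kN at a=3/2 m (b=L-a=9/2):
  y_2 = -Pa²(L-x)²(3bL-(3b+a)(L-x))/(6L³EI)  [x>a] = -(-3)·(3/2)²·(6-(24/5))²·(3·(9/2)·6-(3·(9/2)+(3/2))·(6-(24/5)))/(6·6³·1000) = 189/400000 m
Load 3 — triangular load w₀=19 kN/m (0→w₀ over full span):
  y_3 = -w₀x²(L-x)²(x+2L)/(120LEI) = -19·(24/5)²·(6-(24/5))²·((24/5)+2·6)/(120·6·1000) = -28728/1953125 m
Load 4 — applied couple M₀=14 kN·m at a=3 m (b=L-a=3):
  y_4 = (R_Ax³/6 - M_Ax²/2 - M₀(x-a)²/2)/EI  [x>a] with R_A=7/2, M_A=7/2 = ((7/2)·(24/5)³/6 - (7/2)·(24/5)²/2 - 14·((24/5)-3)²/2)/1000 = 189/125000 m
Superposition: y = Σ y_i = -6023177/750000000 m ≈ -0.008031 m

y(24/5) = -6023177/750000000 m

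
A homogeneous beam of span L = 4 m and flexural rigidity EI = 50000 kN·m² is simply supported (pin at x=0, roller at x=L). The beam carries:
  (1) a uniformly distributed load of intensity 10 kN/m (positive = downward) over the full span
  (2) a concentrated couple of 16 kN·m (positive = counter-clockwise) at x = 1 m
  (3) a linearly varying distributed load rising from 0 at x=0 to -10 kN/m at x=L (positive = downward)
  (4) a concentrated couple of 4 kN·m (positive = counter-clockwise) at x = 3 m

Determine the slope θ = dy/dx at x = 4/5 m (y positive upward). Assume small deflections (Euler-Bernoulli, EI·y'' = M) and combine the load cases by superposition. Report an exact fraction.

θ(4/5) = -8999/112500000 rad

Load 1 — uniform load w=10 kN/m over full span:
  θ_1 = -w(L³-6Lx²+4x³)/(24EI) = -10·(4³-6·4·(4/5)²+4·(4/5)³)/(24·50000) = -33/78125 rad
Load 2 — applied couple M₀=16 kN·m at a=1 m (b=L-a=3):
  θ_2 = (M₀x²/(2L)+C₁)/EI  [x≤a] with C₁=M₀(3b²-L²)/(6L)=22/3 = (16·(4/5)²/(2·4)+(22/3))/50000 = 323/1875000 rad
Load 3 — triangular load w₀=-10 kN/m (0→w₀ over full span):
  θ_3 = -w₀(7L⁴-30L²x²+15x⁴)/(360LEI) = -(-10)·(7·4⁴-30·4²·(4/5)²+15·(4/5)⁴)/(360·4·50000) = 728/3515625 rad
Load 4 — applied couple M₀=4 kN·m at a=3 m (b=L-a=1):
  θ_4 = (M₀x²/(2L)+C₁)/EI  [x≤a] with C₁=M₀(3b²-L²)/(6L)=-13/6 = (4·(4/5)²/(2·4)+(-13/6))/50000 = -277/7500000 rad
Superposition: θ = Σ θ_i = -8999/112500000 rad ≈ -0.000080 rad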